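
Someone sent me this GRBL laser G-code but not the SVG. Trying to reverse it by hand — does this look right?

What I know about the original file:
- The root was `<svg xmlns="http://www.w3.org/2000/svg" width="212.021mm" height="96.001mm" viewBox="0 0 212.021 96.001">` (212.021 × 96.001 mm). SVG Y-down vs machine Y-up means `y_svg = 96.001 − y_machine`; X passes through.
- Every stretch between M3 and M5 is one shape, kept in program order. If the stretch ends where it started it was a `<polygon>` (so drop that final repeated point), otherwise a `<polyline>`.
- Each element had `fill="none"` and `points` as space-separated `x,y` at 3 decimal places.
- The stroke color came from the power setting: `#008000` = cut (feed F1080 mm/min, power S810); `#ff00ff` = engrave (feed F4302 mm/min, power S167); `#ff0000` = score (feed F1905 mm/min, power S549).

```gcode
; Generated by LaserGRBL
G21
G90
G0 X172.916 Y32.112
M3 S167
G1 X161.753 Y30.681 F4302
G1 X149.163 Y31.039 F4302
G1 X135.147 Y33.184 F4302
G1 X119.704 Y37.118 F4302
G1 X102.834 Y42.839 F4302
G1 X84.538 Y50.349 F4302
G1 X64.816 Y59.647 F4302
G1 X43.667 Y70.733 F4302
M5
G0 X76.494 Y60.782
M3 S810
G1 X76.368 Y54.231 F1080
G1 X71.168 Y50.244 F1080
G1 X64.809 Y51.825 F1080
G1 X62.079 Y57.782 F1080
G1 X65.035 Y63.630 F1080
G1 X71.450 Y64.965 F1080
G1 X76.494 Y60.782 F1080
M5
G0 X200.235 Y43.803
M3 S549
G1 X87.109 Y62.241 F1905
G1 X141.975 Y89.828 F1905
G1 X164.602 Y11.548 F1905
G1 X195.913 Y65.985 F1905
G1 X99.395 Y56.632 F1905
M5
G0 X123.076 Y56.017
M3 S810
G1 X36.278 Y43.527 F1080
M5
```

Machine Y-up, SVG Y-down with viewBox height 96.001, so y_svg = 96.001 − y_machine; X carries over.

Run 1: S167 ⇒ engrave layer `#ff00ff`. The run is open, so emit a `<polyline>` with points (Y-flipped): 172.916,63.889 161.753,65.320 149.163,64.962 135.147,62.817 119.704,58.883 102.834,53.162 84.538,45.652 64.816,36.354 43.667,25.268.

Run 2: power S810 maps to stroke `#008000` (cut). The run returns to its start, so emit a `<polygon>` with points (Y-flipped): 76.494,35.219 76.368,41.770 71.168,45.757 64.809,44.176 62.079,38.219 65.035,32.371 71.450,31.036.

Run 3: power S549 maps to stroke `#ff0000` (score). The run is open, so emit a `<polyline>` with points (Y-flipped): 200.235,52.198 87.109,33.760 141.975,6.173 164.602,84.453 195.913,30.016 99.395,39.369.

Run 4: the run's S810 means `#008000` (cut). The run is open, so emit a `<polyline>` with points (Y-flipped): 123.076,39.984 36.278,52.474.

<svg xmlns="http://www.w3.org/2000/svg" width="212.021mm" height="96.001mm" viewBox="0 0 212.021 96.001">
  <polyline points="172.916,63.889 161.753,65.320 149.163,64.962 135.147,62.817 119.704,58.883 102.834,53.162 84.538,45.652 64.816,36.354 43.667,25.268" fill="none" stroke="#ff00ff"/>
  <polygon points="76.494,35.219 76.368,41.770 71.168,45.757 64.809,44.176 62.079,38.219 65.035,32.371 71.450,31.036" fill="none" stroke="#008000"/>
  <polyline points="200.235,52.198 87.109,33.760 141.975,6.173 164.602,84.453 195.913,30.016 99.395,39.369" fill="none" stroke="#ff0000"/>
  <polyline points="123.076,39.984 36.278,52.474" fill="none" stroke="#008000"/>
</svg>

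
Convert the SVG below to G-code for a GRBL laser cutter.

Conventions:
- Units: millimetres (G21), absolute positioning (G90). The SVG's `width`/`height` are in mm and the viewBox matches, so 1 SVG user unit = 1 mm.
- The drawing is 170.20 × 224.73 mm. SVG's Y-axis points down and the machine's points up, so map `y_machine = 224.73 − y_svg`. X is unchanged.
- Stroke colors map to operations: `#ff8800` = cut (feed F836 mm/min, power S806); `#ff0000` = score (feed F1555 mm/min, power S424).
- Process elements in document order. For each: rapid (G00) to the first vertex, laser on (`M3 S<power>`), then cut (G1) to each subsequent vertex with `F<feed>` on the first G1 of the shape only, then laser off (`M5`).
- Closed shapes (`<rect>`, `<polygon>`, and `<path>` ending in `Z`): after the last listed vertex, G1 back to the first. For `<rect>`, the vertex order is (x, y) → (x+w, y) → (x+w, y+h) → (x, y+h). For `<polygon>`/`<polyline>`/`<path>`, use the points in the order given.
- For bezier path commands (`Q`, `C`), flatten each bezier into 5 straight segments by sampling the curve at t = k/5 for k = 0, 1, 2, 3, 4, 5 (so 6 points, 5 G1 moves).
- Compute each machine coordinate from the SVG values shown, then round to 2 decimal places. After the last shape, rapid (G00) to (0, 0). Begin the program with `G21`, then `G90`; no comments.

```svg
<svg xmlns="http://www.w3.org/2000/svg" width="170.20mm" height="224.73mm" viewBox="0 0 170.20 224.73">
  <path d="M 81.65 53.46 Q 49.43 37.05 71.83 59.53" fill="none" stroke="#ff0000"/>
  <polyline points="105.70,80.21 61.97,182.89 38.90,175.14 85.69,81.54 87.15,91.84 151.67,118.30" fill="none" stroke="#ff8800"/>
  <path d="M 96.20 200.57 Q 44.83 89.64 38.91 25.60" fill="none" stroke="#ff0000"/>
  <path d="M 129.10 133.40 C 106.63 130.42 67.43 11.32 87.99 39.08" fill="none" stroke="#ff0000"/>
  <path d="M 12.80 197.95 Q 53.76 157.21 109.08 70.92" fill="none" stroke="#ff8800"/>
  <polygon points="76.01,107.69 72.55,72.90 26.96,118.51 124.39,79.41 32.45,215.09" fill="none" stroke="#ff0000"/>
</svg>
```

Since the viewBox matches the mm dimensions, user units are millimetres directly. The only transform is the Y-flip y_m = 224.73 − y_svg.

Shape 1 is a quadratic bezier drawn with `<path>`. Its stroke #ff0000 means score at S424, F1555. After flipping Y the toolpath is (81.65,171.27) → (70.95,176.28) → (64.61,178.18) → (62.65,176.96) → (65.05,172.64) → (71.83,165.20).

Shape 2 is a open polyline drawn with `<polyline>`. Its stroke #ff8800 means cut at S806, F836. After flipping Y the toolpath is (105.70,144.52) → (61.97,41.84) → (38.90,49.59) → (85.69,143.19) → (87.15,132.89) → (151.67,106.43).

Shape 3 is a quadratic bezier drawn with `<path>`. Its stroke #ff0000 means score at S424, F1555. After flipping Y the toolpath is (96.20,24.16) → (77.47,66.66) → (62.38,105.40) → (50.92,140.40) → (43.10,171.64) → (38.91,199.13).

Shape 4 is a cubic bezier drawn with `<path>`. Its stroke #ff0000 means score at S424, F1555. After flipping Y the toolpath is (129.10,91.33) → (114.22,104.95) → (99.00,133.81) → (87.11,165.30) → (82.21,186.79) → (87.99,185.65).

Shape 5 is a quadratic bezier drawn with `<path>`. Its stroke #ff8800 means cut at S806, F836. After flipping Y the toolpath is (12.80,26.78) → (29.76,44.90) → (47.87,66.66) → (67.12,92.07) → (87.53,121.12) → (109.08,153.81).

Shape 6 is a closed polygon drawn with `<polygon>`. Its stroke #ff0000 means score at S424, F1555. After flipping Y the toolpath is (76.01,117.04) → (72.55,151.83) → (26.96,106.22) → (124.39,145.32) → (32.45,9.64) → (76.01,117.04), returning to the start.

G21
G90
G00 X81.65 Y171.27
M3 S424
G1 X70.95 Y176.28 F1555
G1 X64.61 Y178.18
G1 X62.65 Y176.96
G1 X65.05 Y172.64
G1 X71.83 Y165.20
M5
G00 X105.70 Y144.52
M3 S806
G1 X61.97 Y41.84 F836
G1 X38.90 Y49.59
G1 X85.69 Y143.19
G1 X87.15 Y132.89
G1 X151.67 Y106.43
M5
G00 X96.20 Y24.16
M3 S424
G1 X77.47 Y66.66 F1555
G1 X62.38 Y105.40
G1 X50.92 Y140.40
G1 X43.10 Y171.64
G1 X38.91 Y199.13
M5
G00 X129.10 Y91.33
M3 S424
G1 X114.22 Y104.95 F1555
G1 X99.00 Y133.81
G1 X87.11 Y165.30
G1 X82.21 Y186.79
G1 X87.99 Y185.65
M5
G00 X12.80 Y26.78
M3 S806
G1 X29.76 Y44.90 F836
G1 X47.87 Y66.66
G1 X67.12 Y92.07
G1 X87.53 Y121.12
G1 X109.08 Y153.81
M5
G00 X76.01 Y117.04
M3 S424
G1 X72.55 Y151.83 F1555
G1 X26.96 Y106.22
G1 X124.39 Y145.32
G1 X32.45 Y9.64
G1 X76.01 Y117.04
M5
G00 X0.00 Y0.00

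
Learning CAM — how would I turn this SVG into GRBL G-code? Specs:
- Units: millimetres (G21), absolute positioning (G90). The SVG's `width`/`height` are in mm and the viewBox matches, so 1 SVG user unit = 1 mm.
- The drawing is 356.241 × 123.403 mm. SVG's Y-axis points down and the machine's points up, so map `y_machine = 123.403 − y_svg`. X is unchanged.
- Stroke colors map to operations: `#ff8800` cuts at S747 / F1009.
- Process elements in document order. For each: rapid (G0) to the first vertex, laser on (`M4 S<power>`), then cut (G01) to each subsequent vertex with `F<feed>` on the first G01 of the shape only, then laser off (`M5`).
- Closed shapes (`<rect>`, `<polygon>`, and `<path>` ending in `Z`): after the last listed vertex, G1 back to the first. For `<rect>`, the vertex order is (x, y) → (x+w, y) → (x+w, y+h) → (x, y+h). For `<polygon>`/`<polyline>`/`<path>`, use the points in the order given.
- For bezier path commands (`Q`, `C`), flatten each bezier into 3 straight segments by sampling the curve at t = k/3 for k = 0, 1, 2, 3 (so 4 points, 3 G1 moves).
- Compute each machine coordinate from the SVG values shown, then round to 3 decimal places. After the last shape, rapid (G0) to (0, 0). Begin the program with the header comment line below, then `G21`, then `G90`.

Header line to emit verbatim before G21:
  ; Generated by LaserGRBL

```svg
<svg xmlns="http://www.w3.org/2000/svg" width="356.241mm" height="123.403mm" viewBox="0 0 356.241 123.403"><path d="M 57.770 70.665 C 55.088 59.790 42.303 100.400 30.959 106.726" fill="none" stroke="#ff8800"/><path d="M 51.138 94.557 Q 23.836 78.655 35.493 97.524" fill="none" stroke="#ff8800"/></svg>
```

1 u = 1 mm; y_m = 123.403 − y.

[1] `<path>` cubic bezier, #ff8800→cut S747 F1009: (57.770,52.738) → (52.148,49.628) → (42.356,31.254) → (30.959,16.677)

[2] `<path>` quadratic bezier, #ff8800→cut S747 F1009: (51.138,28.846) → (37.265,35.584) → (32.050,34.595) → (35.493,25.879)

; Generated by LaserGRBL
G21
G90
G0 X57.770 Y52.738
M4 S747
G01 X52.148 Y49.628 F1009
G01 X42.356 Y31.254
G01 X30.959 Y16.677
M5
G0 X51.138 Y28.846
M4 S747
G01 X37.265 Y35.584 F1009
G01 X32.050 Y34.595
G01 X35.493 Y25.879
M5
G0 X0.000 Y0.000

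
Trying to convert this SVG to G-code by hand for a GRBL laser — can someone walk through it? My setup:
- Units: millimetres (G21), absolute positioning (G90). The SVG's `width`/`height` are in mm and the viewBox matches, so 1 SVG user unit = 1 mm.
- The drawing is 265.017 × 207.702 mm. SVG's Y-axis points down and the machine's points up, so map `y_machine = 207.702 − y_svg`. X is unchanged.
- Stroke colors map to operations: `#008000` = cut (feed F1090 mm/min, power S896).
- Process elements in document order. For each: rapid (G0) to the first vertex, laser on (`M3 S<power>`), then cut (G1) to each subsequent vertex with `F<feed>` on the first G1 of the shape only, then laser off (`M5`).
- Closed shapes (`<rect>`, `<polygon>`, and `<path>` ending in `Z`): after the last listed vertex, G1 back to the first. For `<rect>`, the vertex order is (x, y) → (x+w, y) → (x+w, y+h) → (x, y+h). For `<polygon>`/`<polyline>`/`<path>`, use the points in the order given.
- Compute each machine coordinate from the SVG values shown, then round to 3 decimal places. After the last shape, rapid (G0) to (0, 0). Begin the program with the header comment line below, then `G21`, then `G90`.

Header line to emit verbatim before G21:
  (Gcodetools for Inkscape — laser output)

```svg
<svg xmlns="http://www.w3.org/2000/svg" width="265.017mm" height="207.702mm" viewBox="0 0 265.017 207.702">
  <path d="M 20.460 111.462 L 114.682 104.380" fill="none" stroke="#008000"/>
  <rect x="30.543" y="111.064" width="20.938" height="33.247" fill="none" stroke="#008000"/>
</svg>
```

viewBox `0 0 265.017 207.702` with mm width/height → 1 unit = 1 mm. Flip: y_m = 207.702 − y_svg.

**Shape 1** — `<path>` line segment, stroke `#008000` → cut (S896, F1090). Machine vertices: (20.460,96.240) → (114.682,103.322). Open path.

**Shape 2** — `<rect>` rectangle, stroke `#008000` → cut (S896, F1090). Machine vertices: (30.543,96.638) → (51.481,96.638) → (51.481,63.391) → (30.543,63.391) → (30.543,96.638). Closed: final G1 returns to the first vertex.

(Gcodetools for Inkscape — laser output)
G21
G90
G0 X20.460 Y96.240
M3 S896
G1 X114.682 Y103.322 F1090
M5
G0 X30.543 Y96.638
M3 S896
G1 X51.481 Y96.638 F1090
G1 X51.481 Y63.391
G1 X30.543 Y63.391
G1 X30.543 Y96.638
M5
G0 X0.000 Y0.000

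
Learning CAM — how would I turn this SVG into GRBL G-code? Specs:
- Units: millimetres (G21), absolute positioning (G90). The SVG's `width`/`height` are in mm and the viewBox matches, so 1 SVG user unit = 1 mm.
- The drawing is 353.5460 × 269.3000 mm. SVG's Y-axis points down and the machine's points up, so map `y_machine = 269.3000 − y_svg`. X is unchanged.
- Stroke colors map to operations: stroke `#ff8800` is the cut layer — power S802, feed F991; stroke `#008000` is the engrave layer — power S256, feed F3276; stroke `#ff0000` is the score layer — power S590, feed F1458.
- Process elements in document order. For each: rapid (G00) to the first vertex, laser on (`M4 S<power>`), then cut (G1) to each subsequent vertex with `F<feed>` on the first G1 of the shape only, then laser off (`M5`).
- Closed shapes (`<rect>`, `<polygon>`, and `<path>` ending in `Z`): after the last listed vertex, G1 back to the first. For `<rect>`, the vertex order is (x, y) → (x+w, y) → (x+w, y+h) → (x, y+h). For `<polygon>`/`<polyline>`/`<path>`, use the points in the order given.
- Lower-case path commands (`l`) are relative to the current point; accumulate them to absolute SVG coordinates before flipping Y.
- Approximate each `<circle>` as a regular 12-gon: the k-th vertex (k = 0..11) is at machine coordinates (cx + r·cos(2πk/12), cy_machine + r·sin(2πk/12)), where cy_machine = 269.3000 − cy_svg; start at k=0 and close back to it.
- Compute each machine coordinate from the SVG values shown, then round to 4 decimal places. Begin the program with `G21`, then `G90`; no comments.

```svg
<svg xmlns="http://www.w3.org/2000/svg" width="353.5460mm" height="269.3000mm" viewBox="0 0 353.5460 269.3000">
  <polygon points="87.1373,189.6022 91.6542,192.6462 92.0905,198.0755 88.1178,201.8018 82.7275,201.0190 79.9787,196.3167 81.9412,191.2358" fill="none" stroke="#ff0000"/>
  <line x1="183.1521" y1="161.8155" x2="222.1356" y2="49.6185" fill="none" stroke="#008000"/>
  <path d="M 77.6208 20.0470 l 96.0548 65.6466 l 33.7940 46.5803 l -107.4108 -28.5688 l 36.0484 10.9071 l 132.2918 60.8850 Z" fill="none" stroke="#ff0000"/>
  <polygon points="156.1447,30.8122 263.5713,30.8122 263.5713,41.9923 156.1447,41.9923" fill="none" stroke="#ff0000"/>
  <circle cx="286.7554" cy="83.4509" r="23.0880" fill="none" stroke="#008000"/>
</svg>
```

Since the viewBox matches the mm dimensions, user units are millimetres directly. The only transform is the Y-flip y_m = 269.3000 − y_svg.

Shape 1 is a regular polygon drawn with `<polygon>`. Its stroke #ff0000 means score at S590, F1458. After flipping Y the toolpath is (87.1373,79.6978) → (91.6542,76.6538) → (92.0905,71.2245) → (88.1178,67.4982) → (82.7275,68.2810) → (79.9787,72.9833) → (81.9412,78.0642) → (87.1373,79.6978), returning to the start.

Shape 2 is a line segment drawn with `<line>`. Its stroke #008000 means engrave at S256, F3276. After flipping Y the toolpath is (183.1521,107.4845) → (222.1356,219.6815).

Shape 3 is a closed polygon drawn with `<path>`. Its stroke #ff0000 means score at S590, F1458. After flipping Y the toolpath is (77.6208,249.2530) → (173.6756,183.6064) → (207.4696,137.0261) → (100.0588,165.5949) → (136.1072,154.6878) → (268.3990,93.8028) → (77.6208,249.2530), returning to the start.

Shape 4 is a rectangle drawn with `<polygon>`. Its stroke #ff0000 means score at S590, F1458. After flipping Y the toolpath is (156.1447,238.4878) → (263.5713,238.4878) → (263.5713,227.3077) → (156.1447,227.3077) → (156.1447,238.4878), returning to the start.

Shape 5 is a circle drawn with `<circle>`. Its stroke #008000 means engrave at S256, F3276. After flipping Y the toolpath is (309.8434,185.8491) → (306.7502,197.3931) → (298.2994,205.8439) → (286.7554,208.9371) → (275.2114,205.8439) → (266.7606,197.3931) → (263.6674,185.8491) → (266.7606,174.3051) → (275.2114,165.8543) → (286.7554,162.7611) → (298.2994,165.8543) → (306.7502,174.3051) → (309.8434,185.8491), returning to the start.

G21
G90
G00 X87.1373 Y79.6978
M4 S590
G1 X91.6542 Y76.6538 F1458
G1 X92.0905 Y71.2245
G1 X88.1178 Y67.4982
G1 X82.7275 Y68.2810
G1 X79.9787 Y72.9833
G1 X81.9412 Y78.0642
G1 X87.1373 Y79.6978
M5
G00 X183.1521 Y107.4845
M4 S256
G1 X222.1356 Y219.6815 F3276
M5
G00 X77.6208 Y249.2530
M4 S590
G1 X173.6756 Y183.6064 F1458
G1 X207.4696 Y137.0261
G1 X100.0588 Y165.5949
G1 X136.1072 Y154.6878
G1 X268.3990 Y93.8028
G1 X77.6208 Y249.2530
M5
G00 X156.1447 Y238.4878
M4 S590
G1 X263.5713 Y238.4878 F1458
G1 X263.5713 Y227.3077
G1 X156.1447 Y227.3077
G1 X156.1447 Y238.4878
M5
G00 X309.8434 Y185.8491
M4 S256
G1 X306.7502 Y197.3931 F3276
G1 X298.2994 Y205.8439
G1 X286.7554 Y208.9371
G1 X275.2114 Y205.8439
G1 X266.7606 Y197.3931
G1 X263.6674 Y185.8491
G1 X266.7606 Y174.3051
G1 X275.2114 Y165.8543
G1 X286.7554 Y162.7611
G1 X298.2994 Y165.8543
G1 X306.7502 Y174.3051
G1 X309.8434 Y185.8491
M5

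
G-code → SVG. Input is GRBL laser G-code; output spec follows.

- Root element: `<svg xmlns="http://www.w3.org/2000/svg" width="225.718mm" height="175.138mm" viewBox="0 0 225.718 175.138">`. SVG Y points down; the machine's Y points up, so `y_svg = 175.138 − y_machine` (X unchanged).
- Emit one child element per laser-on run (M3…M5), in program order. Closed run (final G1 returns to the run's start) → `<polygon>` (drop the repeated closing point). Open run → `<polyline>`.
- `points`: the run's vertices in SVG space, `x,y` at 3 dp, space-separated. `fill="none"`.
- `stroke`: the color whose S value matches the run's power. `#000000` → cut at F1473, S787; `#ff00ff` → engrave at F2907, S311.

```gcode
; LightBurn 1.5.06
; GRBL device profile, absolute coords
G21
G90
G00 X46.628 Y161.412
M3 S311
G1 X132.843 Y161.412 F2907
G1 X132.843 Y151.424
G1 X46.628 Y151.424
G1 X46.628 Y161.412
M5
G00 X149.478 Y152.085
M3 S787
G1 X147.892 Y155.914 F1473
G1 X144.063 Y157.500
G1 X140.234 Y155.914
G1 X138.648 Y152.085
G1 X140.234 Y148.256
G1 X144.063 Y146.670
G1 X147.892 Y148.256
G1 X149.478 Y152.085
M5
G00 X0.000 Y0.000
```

y_svg = 175.138 − y_m.

[1] S311→`#ff00ff` (engrave); closed run; points: 46.628,13.726 132.843,13.726 132.843,23.714 46.628,23.714

[2] S787→`#000000` (cut); closed run; points: 149.478,23.053 147.892,19.224 144.063,17.638 140.234,19.224 138.648,23.053 140.234,26.882 144.063,28.468 147.892,26.882

<svg xmlns="http://www.w3.org/2000/svg" width="225.718mm" height="175.138mm" viewBox="0 0 225.718 175.138">
  <polygon points="46.628,13.726 132.843,13.726 132.843,23.714 46.628,23.714" fill="none" stroke="#ff00ff"/>
  <polygon points="149.478,23.053 147.892,19.224 144.063,17.638 140.234,19.224 138.648,23.053 140.234,26.882 144.063,28.468 147.892,26.882" fill="none" stroke="#000000"/>
</svg>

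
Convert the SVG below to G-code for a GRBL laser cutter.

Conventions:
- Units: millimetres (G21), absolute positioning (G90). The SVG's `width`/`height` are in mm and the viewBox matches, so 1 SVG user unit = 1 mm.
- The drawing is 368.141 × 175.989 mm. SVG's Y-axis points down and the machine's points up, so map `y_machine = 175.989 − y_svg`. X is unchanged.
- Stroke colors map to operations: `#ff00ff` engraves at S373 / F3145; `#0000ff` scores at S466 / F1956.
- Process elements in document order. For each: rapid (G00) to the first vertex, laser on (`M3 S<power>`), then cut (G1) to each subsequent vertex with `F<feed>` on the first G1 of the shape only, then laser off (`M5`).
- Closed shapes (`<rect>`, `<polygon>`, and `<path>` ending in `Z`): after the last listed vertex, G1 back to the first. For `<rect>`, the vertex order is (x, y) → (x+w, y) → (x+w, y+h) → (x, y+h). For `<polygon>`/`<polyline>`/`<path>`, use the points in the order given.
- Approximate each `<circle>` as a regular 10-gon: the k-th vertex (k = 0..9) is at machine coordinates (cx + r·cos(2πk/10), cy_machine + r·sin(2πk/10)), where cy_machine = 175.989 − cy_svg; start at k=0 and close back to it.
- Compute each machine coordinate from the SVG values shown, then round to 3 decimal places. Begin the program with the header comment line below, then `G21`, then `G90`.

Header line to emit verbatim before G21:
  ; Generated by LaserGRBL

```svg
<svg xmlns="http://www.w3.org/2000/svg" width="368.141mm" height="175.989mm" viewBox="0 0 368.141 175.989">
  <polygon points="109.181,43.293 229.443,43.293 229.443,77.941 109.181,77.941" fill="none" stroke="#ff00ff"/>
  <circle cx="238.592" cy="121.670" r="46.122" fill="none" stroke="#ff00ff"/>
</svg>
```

1 u = 1 mm; y_m = 175.989 − y.

[1] `<polygon>` rectangle, #ff00ff→engrave S373 F3145: (109.181,132.696) → (229.443,132.696) → (229.443,98.048) → (109.181,98.048) → (109.181,132.696) (closed)

[2] `<circle>` circle, #ff00ff→engrave S373 F3145: (284.714,54.319) → (275.905,81.429) → (252.844,98.184) → (224.340,98.184) → (201.279,81.429) → (192.470,54.319) → (201.279,27.209) → (224.340,10.454) → (252.844,10.454) → (275.905,27.209) → (284.714,54.319) (closed)

; Generated by LaserGRBL
G21
G90
G00 X109.181 Y132.696
M3 S373
G1 X229.443 Y132.696 F3145
G1 X229.443 Y98.048
G1 X109.181 Y98.048
G1 X109.181 Y132.696
M5
G00 X284.714 Y54.319
M3 S373
G1 X275.905 Y81.429 F3145
G1 X252.844 Y98.184
G1 X224.340 Y98.184
G1 X201.279 Y81.429
G1 X192.470 Y54.319
G1 X201.279 Y27.209
G1 X224.340 Y10.454
G1 X252.844 Y10.454
G1 X275.905 Y27.209
G1 X284.714 Y54.319
M5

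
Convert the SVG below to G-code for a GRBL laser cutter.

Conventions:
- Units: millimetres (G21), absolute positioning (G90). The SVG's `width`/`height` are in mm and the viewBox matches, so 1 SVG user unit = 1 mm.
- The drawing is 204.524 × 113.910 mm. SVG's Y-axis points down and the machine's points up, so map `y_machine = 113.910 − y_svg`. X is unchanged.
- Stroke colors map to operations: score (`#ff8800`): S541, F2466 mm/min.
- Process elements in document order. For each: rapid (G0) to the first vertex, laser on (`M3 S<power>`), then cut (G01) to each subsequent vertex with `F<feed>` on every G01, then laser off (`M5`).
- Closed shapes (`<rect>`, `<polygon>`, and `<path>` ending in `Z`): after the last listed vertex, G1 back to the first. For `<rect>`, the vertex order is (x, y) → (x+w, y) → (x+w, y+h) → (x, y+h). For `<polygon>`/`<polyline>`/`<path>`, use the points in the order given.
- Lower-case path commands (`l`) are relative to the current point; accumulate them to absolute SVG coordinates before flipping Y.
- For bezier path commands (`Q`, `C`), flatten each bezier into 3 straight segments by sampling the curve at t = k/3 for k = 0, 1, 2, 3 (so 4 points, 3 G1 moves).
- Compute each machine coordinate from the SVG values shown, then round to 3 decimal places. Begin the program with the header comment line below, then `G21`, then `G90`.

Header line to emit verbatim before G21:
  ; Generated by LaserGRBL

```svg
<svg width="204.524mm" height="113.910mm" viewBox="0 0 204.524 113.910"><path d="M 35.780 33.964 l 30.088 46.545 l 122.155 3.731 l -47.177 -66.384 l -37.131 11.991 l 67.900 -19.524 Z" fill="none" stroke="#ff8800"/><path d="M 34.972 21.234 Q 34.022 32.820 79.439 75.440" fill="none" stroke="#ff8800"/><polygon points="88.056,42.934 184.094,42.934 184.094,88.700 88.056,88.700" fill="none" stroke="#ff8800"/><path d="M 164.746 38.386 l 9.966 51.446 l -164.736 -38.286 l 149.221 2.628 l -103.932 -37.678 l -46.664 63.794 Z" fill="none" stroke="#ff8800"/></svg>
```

; Generated by LaserGRBL
G21
G90
G0 X35.780 Y79.946
M3 S541
G01 X65.868 Y33.401 F2466
G01 X188.023 Y29.670 F2466
G01 X140.846 Y96.054 F2466
G01 X103.715 Y84.063 F2466
G01 X171.615 Y103.587 F2466
G01 X35.780 Y79.946 F2466
M5
G0 X34.972 Y92.676
M3 S541
G01 X39.491 Y81.504 F2466
G01 X54.313 Y63.435 F2466
G01 X79.439 Y38.470 F2466
M5
G0 X88.056 Y70.976
M3 S541
G01 X184.094 Y70.976 F2466
G01 X184.094 Y25.210 F2466
G01 X88.056 Y25.210 F2466
G01 X88.056 Y70.976 F2466
M5
G0 X164.746 Y75.524
M3 S541
G01 X174.712 Y24.078 F2466
G01 X9.976 Y62.364 F2466
G01 X159.197 Y59.736 F2466
G01 X55.265 Y97.414 F2466
G01 X8.601 Y33.620 F2466
G01 X164.746 Y75.524 F2466
M5

viewBox `0 0 204.524 113.910` with mm width/height → 1 unit = 1 mm. Flip: y_m = 113.910 − y_svg.

**Shape 1** — `<path>` closed polygon, stroke `#ff8800` → score (S541, F2466). Machine vertices: (35.780,79.946) → (65.868,33.401) → (188.023,29.670) → (140.846,96.054) → (103.715,84.063) → (171.615,103.587) → (35.780,79.946). Closed: final G1 returns to the first vertex.

**Shape 2** — `<path>` quadratic bezier, stroke `#ff8800` → score (S541, F2466). Control points (SVG): P0=(34.972,21.234), P1=(34.022,32.820), P2=(79.439,75.440); sampled at t=k/3. Machine vertices: (34.972,92.676) → (39.491,81.504) → (54.313,63.435) → (79.439,38.470). Open path.

**Shape 3** — `<polygon>` rectangle, stroke `#ff8800` → score (S541, F2466). Machine vertices: (88.056,70.976) → (184.094,70.976) → (184.094,25.210) → (88.056,25.210) → (88.056,70.976). Closed: final G1 returns to the first vertex.

**Shape 4** — `<path>` closed polygon, stroke `#ff8800` → score (S541, F2466). Machine vertices: (164.746,75.524) → (174.712,24.078) → (9.976,62.364) → (159.197,59.736) → (55.265,97.414) → (8.601,33.620) → (164.746,75.524). Closed: final G1 returns to the first vertex.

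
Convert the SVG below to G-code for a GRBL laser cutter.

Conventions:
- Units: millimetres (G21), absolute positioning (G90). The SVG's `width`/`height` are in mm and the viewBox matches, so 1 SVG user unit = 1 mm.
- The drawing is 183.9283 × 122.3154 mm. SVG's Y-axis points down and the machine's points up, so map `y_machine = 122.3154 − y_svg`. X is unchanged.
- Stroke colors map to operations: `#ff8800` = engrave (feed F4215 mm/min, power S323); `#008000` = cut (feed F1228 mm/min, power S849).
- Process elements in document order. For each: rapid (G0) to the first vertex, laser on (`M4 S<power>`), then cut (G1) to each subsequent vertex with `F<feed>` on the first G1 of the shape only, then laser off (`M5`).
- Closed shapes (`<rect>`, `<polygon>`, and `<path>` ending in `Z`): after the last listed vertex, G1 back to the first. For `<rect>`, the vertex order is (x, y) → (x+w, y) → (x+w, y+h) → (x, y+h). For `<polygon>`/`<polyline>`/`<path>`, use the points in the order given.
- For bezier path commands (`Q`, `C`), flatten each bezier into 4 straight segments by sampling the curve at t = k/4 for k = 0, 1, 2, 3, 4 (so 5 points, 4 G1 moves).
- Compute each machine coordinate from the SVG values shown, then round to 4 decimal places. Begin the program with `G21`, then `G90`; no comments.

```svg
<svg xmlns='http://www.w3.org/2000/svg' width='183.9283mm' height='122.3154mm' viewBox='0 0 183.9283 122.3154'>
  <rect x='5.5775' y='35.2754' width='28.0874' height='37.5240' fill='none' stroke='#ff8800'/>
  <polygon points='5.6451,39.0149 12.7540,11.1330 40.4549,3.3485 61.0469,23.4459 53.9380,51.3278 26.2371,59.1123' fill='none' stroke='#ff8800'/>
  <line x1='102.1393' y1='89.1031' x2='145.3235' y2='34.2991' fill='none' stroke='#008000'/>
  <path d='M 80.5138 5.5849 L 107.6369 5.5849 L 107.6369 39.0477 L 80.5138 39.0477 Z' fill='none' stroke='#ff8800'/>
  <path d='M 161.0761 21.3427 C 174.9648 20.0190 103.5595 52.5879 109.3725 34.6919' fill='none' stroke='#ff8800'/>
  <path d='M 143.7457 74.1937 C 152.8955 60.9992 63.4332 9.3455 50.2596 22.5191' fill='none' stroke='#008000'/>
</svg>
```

G21
G90
G0 X5.5775 Y87.0400
M4 S323
G1 X33.6649 Y87.0400 F4215
G1 X33.6649 Y49.5160
G1 X5.5775 Y49.5160
G1 X5.5775 Y87.0400
M5
G0 X5.6451 Y83.3005
M4 S323
G1 X12.7540 Y111.1824 F4215
G1 X40.4549 Y118.9669
G1 X61.0469 Y98.8695
G1 X53.9380 Y70.9876
G1 X26.2371 Y63.2031
G1 X5.6451 Y83.3005
M5
G0 X102.1393 Y33.2123
M4 S849
G1 X145.3235 Y88.0163 F1228
M5
G0 X80.5138 Y116.7305
M4 S323
G1 X107.6369 Y116.7305 F4215
G1 X107.6369 Y83.2677
G1 X80.5138 Y83.2677
G1 X80.5138 Y116.7305
M5
G0 X161.0761 Y100.9727
M4 S323
G1 X158.0393 Y96.9287 F4215
G1 X138.2527 Y88.0835
G1 X116.9519 Y82.3456
G1 X109.3725 Y87.6235
M5
G0 X143.7457 Y48.1217
M4 S849
G1 X134.8511 Y63.6148 F1228
G1 X105.3739 Y83.8470
G1 X71.7111 Y99.1352
G1 X50.2596 Y99.7963
M5

1 u = 1 mm; y_m = 122.3154 − y.

[1] `<rect>` rectangle, #ff8800→engrave S323 F4215: (5.5775,87.0400) → (33.6649,87.0400) → (33.6649,49.5160) → (5.5775,49.5160) → (5.5775,87.0400) (closed)

[2] `<polygon>` regular polygon, #ff8800→engrave S323 F4215: (5.6451,83.3005) → (12.7540,111.1824) → (40.4549,118.9669) → (61.0469,98.8695) → (53.9380,70.9876) → (26.2371,63.2031) → (5.6451,83.3005) (closed)

[3] `<line>` line segment, #008000→cut S849 F1228: (102.1393,33.2123) → (145.3235,88.0163)

[4] `<path>` rectangle, #ff8800→engrave S323 F4215: (80.5138,116.7305) → (107.6369,116.7305) → (107.6369,83.2677) → (80.5138,83.2677) → (80.5138,116.7305) (closed)

[5] `<path>` cubic bezier, #ff8800→engrave S323 F4215: (161.0761,100.9727) → (158.0393,96.9287) → (138.2527,88.0835) → (116.9519,82.3456) → (109.3725,87.6235)

[6] `<path>` cubic bezier, #008000→cut S849 F1228: (143.7457,48.1217) → (134.8511,63.6148) → (105.3739,83.8470) → (71.7111,99.1352) → (50.2596,99.7963)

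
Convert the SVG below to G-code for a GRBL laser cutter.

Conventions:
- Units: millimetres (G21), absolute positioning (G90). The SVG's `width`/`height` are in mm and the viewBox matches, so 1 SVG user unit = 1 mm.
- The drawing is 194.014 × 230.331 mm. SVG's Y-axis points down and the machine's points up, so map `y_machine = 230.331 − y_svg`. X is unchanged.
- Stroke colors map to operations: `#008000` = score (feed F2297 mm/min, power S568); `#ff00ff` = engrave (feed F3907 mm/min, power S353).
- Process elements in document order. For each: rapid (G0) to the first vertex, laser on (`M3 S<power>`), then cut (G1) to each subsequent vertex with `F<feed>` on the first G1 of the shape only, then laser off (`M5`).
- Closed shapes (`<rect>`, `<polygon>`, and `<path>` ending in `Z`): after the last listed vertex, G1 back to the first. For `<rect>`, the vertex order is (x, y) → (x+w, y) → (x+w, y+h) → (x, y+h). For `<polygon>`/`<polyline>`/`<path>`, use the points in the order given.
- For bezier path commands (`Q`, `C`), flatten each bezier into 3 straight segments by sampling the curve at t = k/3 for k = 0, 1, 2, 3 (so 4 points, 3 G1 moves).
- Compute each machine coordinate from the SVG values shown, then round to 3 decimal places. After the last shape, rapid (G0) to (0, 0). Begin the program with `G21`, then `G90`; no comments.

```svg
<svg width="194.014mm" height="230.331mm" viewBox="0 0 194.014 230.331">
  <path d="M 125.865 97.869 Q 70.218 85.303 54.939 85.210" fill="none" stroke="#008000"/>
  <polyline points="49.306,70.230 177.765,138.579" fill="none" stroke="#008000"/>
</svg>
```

G21
G90
G0 X125.865 Y132.462
M3 S568
G1 X93.252 Y139.453 F2297
G1 X69.610 Y143.673
G1 X54.939 Y145.121
M5
G0 X49.306 Y160.101
M3 S568
G1 X177.765 Y91.752 F2297
M5
G0 X0.000 Y0.000

Since the viewBox matches the mm dimensions, user units are millimetres directly. The only transform is the Y-flip y_m = 230.331 − y_svg.

Shape 1 is a quadratic bezier drawn with `<path>`. Its stroke #008000 means score at S568, F2297. After flipping Y the toolpath is (125.865,132.462) → (93.252,139.453) → (69.610,143.673) → (54.939,145.121).

Shape 2 is a line segment drawn with `<polyline>`. Its stroke #008000 means score at S568, F2297. After flipping Y the toolpath is (49.306,160.101) → (177.765,91.752).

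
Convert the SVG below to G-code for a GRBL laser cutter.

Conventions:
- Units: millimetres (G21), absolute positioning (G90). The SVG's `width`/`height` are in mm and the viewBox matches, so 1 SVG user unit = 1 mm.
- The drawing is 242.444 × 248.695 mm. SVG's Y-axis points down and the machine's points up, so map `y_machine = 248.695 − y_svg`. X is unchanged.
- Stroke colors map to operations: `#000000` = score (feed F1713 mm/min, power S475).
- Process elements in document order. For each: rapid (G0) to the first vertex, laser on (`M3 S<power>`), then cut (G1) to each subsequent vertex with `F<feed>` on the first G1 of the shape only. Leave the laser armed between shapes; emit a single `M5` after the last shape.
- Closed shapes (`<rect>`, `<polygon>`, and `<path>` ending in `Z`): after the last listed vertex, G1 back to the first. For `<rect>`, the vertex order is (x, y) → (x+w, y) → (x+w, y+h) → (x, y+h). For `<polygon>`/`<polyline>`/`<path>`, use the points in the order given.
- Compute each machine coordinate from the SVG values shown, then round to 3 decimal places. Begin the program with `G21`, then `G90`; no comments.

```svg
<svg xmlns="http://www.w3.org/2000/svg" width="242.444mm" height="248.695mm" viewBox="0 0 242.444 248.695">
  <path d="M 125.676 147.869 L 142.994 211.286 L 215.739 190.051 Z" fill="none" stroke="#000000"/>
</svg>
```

G21
G90
G0 X125.676 Y100.826
M3 S475
G1 X142.994 Y37.409 F1713
G1 X215.739 Y58.644
G1 X125.676 Y100.826
M5

viewBox `0 0 242.444 248.695` with mm width/height → 1 unit = 1 mm. Flip: y_m = 248.695 − y_svg.

**Shape 1** — `<path>` closed polygon, stroke `#000000` → score (S475, F1713). Machine vertices: (125.676,100.826) → (142.994,37.409) → (215.739,58.644) → (125.676,100.826). Closed: final G1 returns to the first vertex.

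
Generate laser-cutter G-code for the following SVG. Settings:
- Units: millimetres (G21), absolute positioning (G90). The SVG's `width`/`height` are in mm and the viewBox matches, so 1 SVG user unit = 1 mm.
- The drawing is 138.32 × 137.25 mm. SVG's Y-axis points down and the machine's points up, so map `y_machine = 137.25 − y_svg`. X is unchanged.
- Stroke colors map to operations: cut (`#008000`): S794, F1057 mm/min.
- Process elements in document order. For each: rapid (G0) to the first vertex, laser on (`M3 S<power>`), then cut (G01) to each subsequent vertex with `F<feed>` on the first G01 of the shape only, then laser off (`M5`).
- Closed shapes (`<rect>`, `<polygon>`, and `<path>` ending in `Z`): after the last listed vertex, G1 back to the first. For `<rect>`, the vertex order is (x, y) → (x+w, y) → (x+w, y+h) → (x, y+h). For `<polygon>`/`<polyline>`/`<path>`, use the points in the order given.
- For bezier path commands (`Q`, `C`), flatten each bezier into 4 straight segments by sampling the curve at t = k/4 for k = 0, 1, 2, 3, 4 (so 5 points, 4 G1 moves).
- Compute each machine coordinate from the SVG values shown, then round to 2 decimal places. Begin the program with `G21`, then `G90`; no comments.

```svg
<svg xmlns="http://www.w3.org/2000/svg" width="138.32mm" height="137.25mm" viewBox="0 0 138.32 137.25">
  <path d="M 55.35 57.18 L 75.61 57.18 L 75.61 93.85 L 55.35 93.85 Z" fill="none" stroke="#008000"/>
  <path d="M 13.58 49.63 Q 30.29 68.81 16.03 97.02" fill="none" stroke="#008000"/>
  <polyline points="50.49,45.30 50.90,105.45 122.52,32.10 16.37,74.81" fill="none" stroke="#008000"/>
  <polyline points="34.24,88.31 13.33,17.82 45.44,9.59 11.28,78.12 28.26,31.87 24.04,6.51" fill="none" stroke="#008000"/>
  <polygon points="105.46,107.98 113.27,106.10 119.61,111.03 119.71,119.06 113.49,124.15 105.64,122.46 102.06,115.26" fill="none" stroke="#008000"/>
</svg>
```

1 u = 1 mm; y_m = 137.25 − y.

[1] `<path>` rectangle, #008000→cut S794 F1057: (55.35,80.07) → (75.61,80.07) → (75.61,43.40) → (55.35,43.40) → (55.35,80.07) (closed)

[2] `<path>` quadratic bezier, #008000→cut S794 F1057: (13.58,87.62) → (20.00,77.47) → (22.55,66.18) → (21.22,53.77) → (16.03,40.23)

[3] `<polyline>` open polyline, #008000→cut S794 F1057: (50.49,91.95) → (50.90,31.80) → (122.52,105.15) → (16.37,62.44)

[4] `<polyline>` open polyline, #008000→cut S794 F1057: (34.24,48.94) → (13.33,119.43) → (45.44,127.66) → (11.28,59.13) → (28.26,105.38) → (24.04,130.74)

[5] `<polygon>` regular polygon, #008000→cut S794 F1057: (105.46,29.27) → (113.27,31.15) → (119.61,26.22) → (119.71,18.19) → (113.49,13.10) → (105.64,14.79) → (102.06,21.99) → (105.46,29.27) (closed)

G21
G90
G0 X55.35 Y80.07
M3 S794
G01 X75.61 Y80.07 F1057
G01 X75.61 Y43.40
G01 X55.35 Y43.40
G01 X55.35 Y80.07
M5
G0 X13.58 Y87.62
M3 S794
G01 X20.00 Y77.47 F1057
G01 X22.55 Y66.18
G01 X21.22 Y53.77
G01 X16.03 Y40.23
M5
G0 X50.49 Y91.95
M3 S794
G01 X50.90 Y31.80 F1057
G01 X122.52 Y105.15
G01 X16.37 Y62.44
M5
G0 X34.24 Y48.94
M3 S794
G01 X13.33 Y119.43 F1057
G01 X45.44 Y127.66
G01 X11.28 Y59.13
G01 X28.26 Y105.38
G01 X24.04 Y130.74
M5
G0 X105.46 Y29.27
M3 S794
G01 X113.27 Y31.15 F1057
G01 X119.61 Y26.22
G01 X119.71 Y18.19
G01 X113.49 Y13.10
G01 X105.64 Y14.79
G01 X102.06 Y21.99
G01 X105.46 Y29.27
M5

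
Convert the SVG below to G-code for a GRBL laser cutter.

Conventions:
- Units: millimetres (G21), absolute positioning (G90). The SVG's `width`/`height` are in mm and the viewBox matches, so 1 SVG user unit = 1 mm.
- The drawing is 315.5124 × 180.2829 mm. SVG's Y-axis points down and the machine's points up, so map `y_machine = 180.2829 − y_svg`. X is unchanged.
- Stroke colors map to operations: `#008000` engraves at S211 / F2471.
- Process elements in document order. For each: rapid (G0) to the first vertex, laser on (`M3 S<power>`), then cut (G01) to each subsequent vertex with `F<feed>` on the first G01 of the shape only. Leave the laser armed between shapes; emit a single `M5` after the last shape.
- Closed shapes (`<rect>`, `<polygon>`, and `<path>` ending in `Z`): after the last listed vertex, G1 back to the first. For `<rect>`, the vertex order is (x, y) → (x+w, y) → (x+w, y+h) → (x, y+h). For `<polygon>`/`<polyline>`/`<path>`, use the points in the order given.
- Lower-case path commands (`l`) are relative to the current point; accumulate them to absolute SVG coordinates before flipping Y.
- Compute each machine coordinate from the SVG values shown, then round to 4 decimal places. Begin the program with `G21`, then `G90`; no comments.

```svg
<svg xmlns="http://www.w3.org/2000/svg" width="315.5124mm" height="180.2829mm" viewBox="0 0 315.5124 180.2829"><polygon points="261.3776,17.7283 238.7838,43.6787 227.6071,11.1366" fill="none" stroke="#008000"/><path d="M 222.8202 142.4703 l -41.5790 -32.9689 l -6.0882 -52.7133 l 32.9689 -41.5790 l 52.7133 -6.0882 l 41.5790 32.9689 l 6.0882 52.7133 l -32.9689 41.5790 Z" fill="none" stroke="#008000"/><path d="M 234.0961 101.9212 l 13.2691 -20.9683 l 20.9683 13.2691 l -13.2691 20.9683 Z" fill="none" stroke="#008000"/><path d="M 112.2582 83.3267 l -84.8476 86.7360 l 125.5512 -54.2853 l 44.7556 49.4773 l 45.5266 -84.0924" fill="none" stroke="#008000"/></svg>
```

1 u = 1 mm; y_m = 180.2829 − y.

[1] `<polygon>` regular polygon, #008000→engrave S211 F2471: (261.3776,162.5546) → (238.7838,136.6042) → (227.6071,169.1463) → (261.3776,162.5546) (closed)

[2] `<path>` regular polygon, #008000→engrave S211 F2471: (222.8202,37.8126) → (181.2412,70.7815) → (175.1530,123.4948) → (208.1219,165.0738) → (260.8352,171.1620) → (302.4142,138.1931) → (308.5024,85.4798) → (275.5335,43.9008) → (222.8202,37.8126) (closed)

[3] `<path>` regular polygon, #008000→engrave S211 F2471: (234.0961,78.3617) → (247.3652,99.3300) → (268.3335,86.0609) → (255.0644,65.0926) → (234.0961,78.3617) (closed)

[4] `<path>` open polyline, #008000→engrave S211 F2471: (112.2582,96.9562) → (27.4106,10.2202) → (152.9618,64.5055) → (197.7174,15.0282) → (243.2440,99.1206)

G21
G90
G0 X261.3776 Y162.5546
M3 S211
G01 X238.7838 Y136.6042 F2471
G01 X227.6071 Y169.1463
G01 X261.3776 Y162.5546
G0 X222.8202 Y37.8126
M3 S211
G01 X181.2412 Y70.7815 F2471
G01 X175.1530 Y123.4948
G01 X208.1219 Y165.0738
G01 X260.8352 Y171.1620
G01 X302.4142 Y138.1931
G01 X308.5024 Y85.4798
G01 X275.5335 Y43.9008
G01 X222.8202 Y37.8126
G0 X234.0961 Y78.3617
M3 S211
G01 X247.3652 Y99.3300 F2471
G01 X268.3335 Y86.0609
G01 X255.0644 Y65.0926
G01 X234.0961 Y78.3617
G0 X112.2582 Y96.9562
M3 S211
G01 X27.4106 Y10.2202 F2471
G01 X152.9618 Y64.5055
G01 X197.7174 Y15.0282
G01 X243.2440 Y99.1206
M5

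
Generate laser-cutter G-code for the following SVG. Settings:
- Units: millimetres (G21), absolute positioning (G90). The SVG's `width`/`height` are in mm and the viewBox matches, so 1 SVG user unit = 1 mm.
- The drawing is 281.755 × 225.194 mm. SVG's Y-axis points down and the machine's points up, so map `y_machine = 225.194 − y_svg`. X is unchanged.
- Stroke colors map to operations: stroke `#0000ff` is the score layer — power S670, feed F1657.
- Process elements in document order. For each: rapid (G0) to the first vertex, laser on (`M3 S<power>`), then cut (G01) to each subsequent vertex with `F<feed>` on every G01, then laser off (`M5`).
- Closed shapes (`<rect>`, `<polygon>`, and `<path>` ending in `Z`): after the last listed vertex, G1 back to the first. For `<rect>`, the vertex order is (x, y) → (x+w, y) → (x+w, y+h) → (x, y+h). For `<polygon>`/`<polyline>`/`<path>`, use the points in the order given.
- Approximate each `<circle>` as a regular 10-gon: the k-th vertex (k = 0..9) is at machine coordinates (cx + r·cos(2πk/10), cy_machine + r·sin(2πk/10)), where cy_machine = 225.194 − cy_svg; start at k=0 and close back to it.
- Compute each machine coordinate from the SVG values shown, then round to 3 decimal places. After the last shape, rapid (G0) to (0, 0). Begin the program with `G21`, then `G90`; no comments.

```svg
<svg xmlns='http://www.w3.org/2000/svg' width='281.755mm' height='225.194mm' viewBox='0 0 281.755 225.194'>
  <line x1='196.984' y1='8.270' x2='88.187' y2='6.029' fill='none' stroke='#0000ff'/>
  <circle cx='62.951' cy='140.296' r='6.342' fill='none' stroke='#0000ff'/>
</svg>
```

1 u = 1 mm; y_m = 225.194 − y.

[1] `<line>` line segment, #0000ff→score S670 F1657: (196.984,216.924) → (88.187,219.165)

[2] `<circle>` circle, #0000ff→score S670 F1657: (69.293,84.898) → (68.082,88.626) → (64.911,90.930) → (60.991,90.930) → (57.820,88.626) → (56.609,84.898) → (57.820,81.170) → (60.991,78.866) → (64.911,78.866) → (68.082,81.170) → (69.293,84.898) (closed)

G21
G90
G0 X196.984 Y216.924
M3 S670
G01 X88.187 Y219.165 F1657
M5
G0 X69.293 Y84.898
M3 S670
G01 X68.082 Y88.626 F1657
G01 X64.911 Y90.930 F1657
G01 X60.991 Y90.930 F1657
G01 X57.820 Y88.626 F1657
G01 X56.609 Y84.898 F1657
G01 X57.820 Y81.170 F1657
G01 X60.991 Y78.866 F1657
G01 X64.911 Y78.866 F1657
G01 X68.082 Y81.170 F1657
G01 X69.293 Y84.898 F1657
M5
G0 X0.000 Y0.000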